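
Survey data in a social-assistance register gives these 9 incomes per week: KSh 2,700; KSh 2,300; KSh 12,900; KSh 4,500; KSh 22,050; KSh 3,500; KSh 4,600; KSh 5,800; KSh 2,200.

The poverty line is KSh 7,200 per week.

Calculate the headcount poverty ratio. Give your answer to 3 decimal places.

0.778

7 of the 9 people have income below KSh 7,200.
H = 7/9 = 0.778.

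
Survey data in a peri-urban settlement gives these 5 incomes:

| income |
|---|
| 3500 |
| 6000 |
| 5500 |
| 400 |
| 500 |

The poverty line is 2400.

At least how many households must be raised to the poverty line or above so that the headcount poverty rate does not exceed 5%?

2 of the 5 households are poor, so H = 2/5 = 0.400.
A headcount ratio of at most 5% allows at most ⌊0.05 × 5⌋ = 0 poor households.
So at least 2 − 0 = 2 must be lifted.

2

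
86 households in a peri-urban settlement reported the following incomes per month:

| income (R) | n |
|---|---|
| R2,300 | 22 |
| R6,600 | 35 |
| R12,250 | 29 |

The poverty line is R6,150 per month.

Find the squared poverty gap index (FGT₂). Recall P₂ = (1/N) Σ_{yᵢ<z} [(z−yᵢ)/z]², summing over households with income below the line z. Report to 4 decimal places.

Poor units: 22×R2,300 (q = 22 of N = 86).
Normalized shortfalls: (6150−2300)/6150 = 0.6260 (×22).
Squared: 0.3919 (×22).
Sum = 8.621720; P₂ = 8.621720 / 86 = 0.1003.

0.1003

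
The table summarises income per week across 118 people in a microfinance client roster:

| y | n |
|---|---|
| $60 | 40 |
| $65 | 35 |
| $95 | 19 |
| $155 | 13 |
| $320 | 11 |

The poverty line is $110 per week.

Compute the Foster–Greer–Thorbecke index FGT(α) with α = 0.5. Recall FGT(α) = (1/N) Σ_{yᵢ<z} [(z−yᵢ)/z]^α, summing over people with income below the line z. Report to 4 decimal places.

0.4777

Below the line: 40×$60, 35×$65, 19×$95 (q = 94 of N = 118).
Gap ratios (z−y)/z: (110−60)/110 = 0.4545 (×40); (110−65)/110 = 0.4091 (×35); (110−95)/110 = 0.1364 (×19).
Raised to α = 0.5: 0.67420 (×40); 0.63960 (×35); 0.36927 (×19).
Sum = 56.370285; FGT(0.5) = 56.370285 / 118 = 0.4777.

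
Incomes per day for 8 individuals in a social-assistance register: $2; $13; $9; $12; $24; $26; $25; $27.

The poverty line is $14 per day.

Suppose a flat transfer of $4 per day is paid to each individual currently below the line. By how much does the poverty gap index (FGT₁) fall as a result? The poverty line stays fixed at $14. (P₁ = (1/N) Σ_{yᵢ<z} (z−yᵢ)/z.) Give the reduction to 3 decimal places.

0.098

Before: below the line — $2, $9, $12, $13; poverty gap index (FGT₁) = 0.17857.
After the $4 transfer: below the line — $6, $13; poverty gap index (FGT₁) = 0.08036.
Reduction = 0.17857 − 0.08036 = 0.098.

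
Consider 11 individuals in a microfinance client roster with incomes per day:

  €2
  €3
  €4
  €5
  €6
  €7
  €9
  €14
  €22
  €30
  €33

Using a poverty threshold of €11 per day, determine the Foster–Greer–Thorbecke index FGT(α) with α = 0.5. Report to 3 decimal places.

Poor units: €2, €3, €4, €5, €6, €7, €9 (q = 7 of N = 11).
Normalized shortfalls: (11−2)/11 = 0.8182; (11−3)/11 = 0.7273; (11−4)/11 = 0.6364; (11−5)/11 = 0.5455; (11−6)/11 = 0.4545; (11−7)/11 = 0.3636; (11−9)/11 = 0.1818.
Raised to α = 0.5: 0.90453; 0.85280; 0.79772; 0.73855; 0.67420; 0.60302; 0.42640.
Sum = 4.997234; FGT(0.5) = 4.997234 / 11 = 0.454.

0.454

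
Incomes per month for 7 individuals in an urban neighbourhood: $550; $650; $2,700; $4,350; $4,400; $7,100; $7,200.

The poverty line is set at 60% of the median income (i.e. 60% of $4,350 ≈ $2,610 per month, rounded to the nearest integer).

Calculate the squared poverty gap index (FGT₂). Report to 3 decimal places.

0.170

Below the line: $550, $650 (q = 2 of N = 7).
Gap ratios (z−y)/z: (2610−550)/2610 = 0.7893; (2610−650)/2610 = 0.7510.
Squared: 0.6230; 0.5639.
Sum = 1.186888; P₂ = 1.186888 / 7 = 0.170.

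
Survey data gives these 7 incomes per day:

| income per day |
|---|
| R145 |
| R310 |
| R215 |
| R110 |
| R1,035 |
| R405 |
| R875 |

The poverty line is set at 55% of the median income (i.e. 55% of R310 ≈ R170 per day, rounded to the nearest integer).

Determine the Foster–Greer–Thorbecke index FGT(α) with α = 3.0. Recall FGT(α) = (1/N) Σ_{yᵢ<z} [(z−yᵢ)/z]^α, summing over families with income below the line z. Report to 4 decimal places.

0.0067

Poor units: R110, R145 (q = 2 of N = 7).
Relative gaps: (170−110)/170 = 0.3529; (170−145)/170 = 0.1471.
Raised to α = 3.0: 0.04396; 0.00318.
Sum = 0.047145; FGT(3.0) = 0.047145 / 7 = 0.0067.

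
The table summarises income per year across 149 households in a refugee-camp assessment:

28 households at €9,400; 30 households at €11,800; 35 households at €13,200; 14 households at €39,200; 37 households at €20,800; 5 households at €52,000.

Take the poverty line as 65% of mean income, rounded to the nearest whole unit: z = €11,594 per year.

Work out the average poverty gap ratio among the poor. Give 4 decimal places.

Incomes under z: 28×€9,400 (q = 28 of N = 149).
Relative gaps: 0.1892 (×28); sum = 5.298603.
I averages over the q = 28 poor units only: 5.298603 / 28 = 0.1892.

0.1892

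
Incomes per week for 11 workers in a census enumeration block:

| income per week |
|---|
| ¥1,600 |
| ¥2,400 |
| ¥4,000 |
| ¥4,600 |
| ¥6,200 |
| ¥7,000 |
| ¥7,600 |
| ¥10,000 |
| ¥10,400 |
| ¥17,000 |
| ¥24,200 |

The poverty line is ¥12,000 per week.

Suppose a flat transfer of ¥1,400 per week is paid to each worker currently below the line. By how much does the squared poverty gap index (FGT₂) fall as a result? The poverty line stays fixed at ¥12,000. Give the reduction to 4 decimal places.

0.0847

Before: below the line — ¥1,600, ¥2,400, ¥4,000, ¥4,600, ¥6,200, ¥7,000, ¥7,600, ¥10,000, ¥10,400; squared poverty gap index (FGT₂) = 0.254823.
After the ¥1,400 transfer: below the line — ¥3,000, ¥3,800, ¥5,400, ¥6,000, ¥7,600, ¥8,400, ¥9,000, ¥11,400, ¥11,800; squared poverty gap index (FGT₂) = 0.170152.
Reduction = 0.254823 − 0.170152 = 0.0847.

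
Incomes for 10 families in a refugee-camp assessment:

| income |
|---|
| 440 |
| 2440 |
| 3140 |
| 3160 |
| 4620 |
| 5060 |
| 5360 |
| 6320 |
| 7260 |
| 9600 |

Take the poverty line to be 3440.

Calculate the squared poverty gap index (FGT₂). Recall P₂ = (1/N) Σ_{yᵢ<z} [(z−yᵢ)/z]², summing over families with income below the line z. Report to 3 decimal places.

Below z: 440, 2440, 3140, 3160 (q = 4 of N = 10).
Shortfall ratios: (3440−440)/3440 = 0.8721; (3440−2440)/3440 = 0.2907; (3440−3140)/3440 = 0.0872; (3440−3160)/3440 = 0.0814.
Squared: 0.7605; 0.0845; 0.0076; 0.0066.
Sum = 0.859282; P₂ = 0.859282 / 10 = 0.086.

0.086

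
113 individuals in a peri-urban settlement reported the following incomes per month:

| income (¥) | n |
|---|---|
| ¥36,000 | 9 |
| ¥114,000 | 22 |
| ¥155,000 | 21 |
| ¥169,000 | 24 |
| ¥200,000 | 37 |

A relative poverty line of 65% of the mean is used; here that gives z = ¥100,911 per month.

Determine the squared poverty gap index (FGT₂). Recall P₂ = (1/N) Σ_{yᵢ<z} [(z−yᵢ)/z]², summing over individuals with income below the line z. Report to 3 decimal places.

Below z: 9×¥36,000 (q = 9 of N = 113).
Shortfall ratios: (100911−36000)/100911 = 0.6432 (×9).
Squared: 0.4138 (×9).
Sum = 3.723935; P₂ = 3.723935 / 113 = 0.033.

0.033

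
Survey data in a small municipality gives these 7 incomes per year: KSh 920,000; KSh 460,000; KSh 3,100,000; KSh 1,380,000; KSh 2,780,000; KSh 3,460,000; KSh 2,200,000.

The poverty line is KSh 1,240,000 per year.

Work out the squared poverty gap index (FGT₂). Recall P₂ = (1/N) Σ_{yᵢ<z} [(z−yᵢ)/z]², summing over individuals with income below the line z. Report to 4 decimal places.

Below z: KSh 460,000, KSh 920,000 (q = 2 of N = 7).
Normalized shortfalls: (1240000−460000)/1240000 = 0.6290; (1240000−920000)/1240000 = 0.2581.
Squared: 0.3957; 0.0666.
Sum = 0.462279; P₂ = 0.462279 / 7 = 0.0660.

0.0660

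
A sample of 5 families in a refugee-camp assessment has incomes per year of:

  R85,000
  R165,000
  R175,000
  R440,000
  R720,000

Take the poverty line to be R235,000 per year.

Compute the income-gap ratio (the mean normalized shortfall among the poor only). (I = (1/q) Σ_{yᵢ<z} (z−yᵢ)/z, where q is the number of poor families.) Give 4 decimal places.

0.3972

Below the line: R85,000, R165,000, R175,000 (q = 3 of N = 5).
Shortfall ratios (z−y)/z: 0.6383, 0.2979, 0.2553; sum = 1.191489.
I averages over the q = 3 poor units only: 1.191489 / 3 = 0.3972.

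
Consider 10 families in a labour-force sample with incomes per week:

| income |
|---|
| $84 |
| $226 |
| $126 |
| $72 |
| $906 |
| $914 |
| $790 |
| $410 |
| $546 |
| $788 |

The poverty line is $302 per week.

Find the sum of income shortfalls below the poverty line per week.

$700

Poor units: $72, $84, $126, $226 (q = 4 of N = 10).
Individual gaps: 302−72 = 230; 302−84 = 218; 302−126 = 176; 302−226 = 76.
Aggregate gap = $700.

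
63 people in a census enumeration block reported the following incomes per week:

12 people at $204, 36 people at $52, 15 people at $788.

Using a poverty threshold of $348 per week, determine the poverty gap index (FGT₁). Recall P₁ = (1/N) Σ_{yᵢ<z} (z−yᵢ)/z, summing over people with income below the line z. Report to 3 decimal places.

0.565

Below the line: 36×$52, 12×$204 (q = 48 of N = 63).
Gap ratios (z−y)/z: (348−52)/348 = 0.8506 (×36); (348−204)/348 = 0.4138 (×12).
Σ = 35.586207. Dividing by the full population N = 63 gives P₁ = 0.565.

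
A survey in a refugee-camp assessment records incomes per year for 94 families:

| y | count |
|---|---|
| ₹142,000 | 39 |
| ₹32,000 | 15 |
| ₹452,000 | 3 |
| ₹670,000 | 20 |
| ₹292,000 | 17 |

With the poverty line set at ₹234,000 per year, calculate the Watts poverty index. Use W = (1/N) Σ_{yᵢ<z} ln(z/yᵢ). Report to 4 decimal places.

0.5247

Incomes under z: 15×₹32,000, 39×₹142,000 (q = 54 of N = 94).
Log shortfalls: ln(234000/32000) = 1.9896 (×15); ln(234000/142000) = 0.4995 (×39).
W = 49.324046 / 94 = 0.5247.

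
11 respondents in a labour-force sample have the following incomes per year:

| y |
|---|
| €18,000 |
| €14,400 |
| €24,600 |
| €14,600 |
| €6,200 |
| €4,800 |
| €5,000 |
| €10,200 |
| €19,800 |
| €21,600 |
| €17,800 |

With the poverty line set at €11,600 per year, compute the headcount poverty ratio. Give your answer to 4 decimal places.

0.3636

4 of the 11 respondents have income below €11,600.
H = 4/11 = 0.3636.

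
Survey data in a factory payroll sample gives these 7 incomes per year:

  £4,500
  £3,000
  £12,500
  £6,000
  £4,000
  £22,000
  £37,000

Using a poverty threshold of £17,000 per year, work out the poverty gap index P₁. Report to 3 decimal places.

Poor units: £3,000, £4,000, £4,500, £6,000, £12,500 (q = 5 of N = 7).
Relative gaps: (17000−3000)/17000 = 0.8235; (17000−4000)/17000 = 0.7647; (17000−4500)/17000 = 0.7353; (17000−6000)/17000 = 0.6471; (17000−12500)/17000 = 0.2647.
Σ = 3.235294. Dividing by the full population N = 7 gives P₁ = 0.462.

0.462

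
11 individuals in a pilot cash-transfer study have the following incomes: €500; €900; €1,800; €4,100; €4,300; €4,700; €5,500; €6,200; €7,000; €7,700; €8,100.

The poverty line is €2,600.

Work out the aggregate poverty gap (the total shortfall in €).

Below z: €500, €900, €1,800 (q = 3 of N = 11).
Individual gaps: 2600−500 = 2100; 2600−900 = 1700; 2600−1800 = 800.
Aggregate gap = €4,600.

€4,600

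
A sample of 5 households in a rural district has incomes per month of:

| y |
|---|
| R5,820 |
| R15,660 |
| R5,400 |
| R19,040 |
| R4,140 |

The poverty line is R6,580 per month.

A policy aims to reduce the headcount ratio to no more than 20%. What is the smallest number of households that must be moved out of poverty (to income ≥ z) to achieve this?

3 of the 5 households are poor, so H = 3/5 = 0.600.
A headcount ratio of at most 20% allows at most ⌊0.20 × 5⌋ = 1 poor households.
So at least 3 − 1 = 2 must be lifted.

2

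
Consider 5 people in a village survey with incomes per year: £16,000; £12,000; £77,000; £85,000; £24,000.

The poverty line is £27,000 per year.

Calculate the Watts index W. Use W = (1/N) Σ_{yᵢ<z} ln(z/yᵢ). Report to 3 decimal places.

0.290

Below the line: £12,000, £16,000, £24,000 (q = 3 of N = 5).
Log gaps: ln(27000/12000) = 0.8109; ln(27000/16000) = 0.5232; ln(27000/24000) = 0.1178.
W = 1.451961 / 5 = 0.290.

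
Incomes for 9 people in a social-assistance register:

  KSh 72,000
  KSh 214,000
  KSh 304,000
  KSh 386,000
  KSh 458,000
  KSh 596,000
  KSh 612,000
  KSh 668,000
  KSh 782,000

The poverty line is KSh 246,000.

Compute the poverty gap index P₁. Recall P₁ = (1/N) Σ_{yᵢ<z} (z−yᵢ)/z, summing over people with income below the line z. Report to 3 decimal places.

0.093

Below the line: KSh 72,000, KSh 214,000 (q = 2 of N = 9).
Gap ratios (z−y)/z: (246000−72000)/246000 = 0.7073; (246000−214000)/246000 = 0.1301.
Sum of shortfalls = 0.837398; P₁ averages over all N: 0.837398 / 9 = 0.093.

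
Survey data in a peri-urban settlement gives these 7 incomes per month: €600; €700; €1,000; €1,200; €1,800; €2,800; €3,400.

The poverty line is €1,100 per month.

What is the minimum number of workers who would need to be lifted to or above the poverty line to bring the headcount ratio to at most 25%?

3 of the 7 workers are poor, so H = 3/7 = 0.429.
A headcount ratio of at most 25% allows at most ⌊0.25 × 7⌋ = 1 poor workers.
So at least 3 − 1 = 2 must be lifted.

2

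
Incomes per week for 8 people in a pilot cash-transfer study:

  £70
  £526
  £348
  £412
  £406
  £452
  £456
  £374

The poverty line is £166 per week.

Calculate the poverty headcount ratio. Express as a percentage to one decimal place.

1 of the 8 people have income below £166.
H = 1/8 = 12.5%.

12.5%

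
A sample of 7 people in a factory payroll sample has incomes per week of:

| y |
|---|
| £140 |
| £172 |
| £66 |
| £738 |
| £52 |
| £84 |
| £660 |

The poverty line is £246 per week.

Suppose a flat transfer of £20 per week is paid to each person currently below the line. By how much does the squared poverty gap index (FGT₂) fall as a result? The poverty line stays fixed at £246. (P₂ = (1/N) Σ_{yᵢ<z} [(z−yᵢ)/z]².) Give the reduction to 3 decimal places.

Before: below the line — £52, £66, £84, £140, £172; squared poverty gap index (FGT₂) = 0.26673.
After the £20 transfer: below the line — £72, £86, £104, £160, £192; squared poverty gap index (FGT₂) = 0.20385.
Reduction = 0.26673 − 0.20385 = 0.063.

0.063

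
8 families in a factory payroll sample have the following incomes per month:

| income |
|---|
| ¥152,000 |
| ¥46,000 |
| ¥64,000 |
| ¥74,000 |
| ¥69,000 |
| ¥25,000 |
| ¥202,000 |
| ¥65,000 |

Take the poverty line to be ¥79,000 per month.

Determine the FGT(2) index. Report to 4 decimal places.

0.0912

Poor units: ¥25,000, ¥46,000, ¥64,000, ¥65,000, ¥69,000, ¥74,000 (q = 6 of N = 8).
Gap ratios (z−y)/z: (79000−25000)/79000 = 0.6835; (79000−46000)/79000 = 0.4177; (79000−64000)/79000 = 0.1899; (79000−65000)/79000 = 0.1772; (79000−69000)/79000 = 0.1266; (79000−74000)/79000 = 0.0633.
Squared: 0.4672; 0.1745; 0.0361; 0.0314; 0.0160; 0.0040.
Sum = 0.729210; P₂ = 0.729210 / 8 = 0.0912.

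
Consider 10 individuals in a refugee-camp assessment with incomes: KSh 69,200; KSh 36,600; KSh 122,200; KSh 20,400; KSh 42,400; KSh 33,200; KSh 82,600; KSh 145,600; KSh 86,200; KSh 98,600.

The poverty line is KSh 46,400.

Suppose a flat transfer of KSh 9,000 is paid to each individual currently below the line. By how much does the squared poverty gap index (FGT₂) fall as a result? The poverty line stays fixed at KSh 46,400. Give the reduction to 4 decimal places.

Before: below the line — KSh 20,400, KSh 33,200, KSh 36,600, KSh 42,400; squared poverty gap index (FGT₂) = 0.044696.
After the KSh 9,000 transfer: below the line — KSh 29,400, KSh 42,200, KSh 45,600; squared poverty gap index (FGT₂) = 0.014272.
Reduction = 0.044696 − 0.014272 = 0.0304.

0.0304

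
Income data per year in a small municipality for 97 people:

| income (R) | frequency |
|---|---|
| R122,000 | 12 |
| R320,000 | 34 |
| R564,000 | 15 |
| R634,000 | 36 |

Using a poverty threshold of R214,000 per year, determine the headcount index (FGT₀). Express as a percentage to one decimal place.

12 of the 97 people have income below R214,000.
H = 12/97 = 12.4%.

12.4%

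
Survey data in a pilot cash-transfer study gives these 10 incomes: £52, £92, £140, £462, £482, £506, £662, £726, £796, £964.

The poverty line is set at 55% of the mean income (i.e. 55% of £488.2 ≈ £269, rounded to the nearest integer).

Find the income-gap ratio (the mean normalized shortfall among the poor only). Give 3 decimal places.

0.648

Below z: £52, £92, £140 (q = 3 of N = 10).
Shortfall ratios (z−y)/z: 0.8067, 0.6580, 0.4796; sum = 1.944238.
I averages over the q = 3 poor units only: 1.944238 / 3 = 0.648.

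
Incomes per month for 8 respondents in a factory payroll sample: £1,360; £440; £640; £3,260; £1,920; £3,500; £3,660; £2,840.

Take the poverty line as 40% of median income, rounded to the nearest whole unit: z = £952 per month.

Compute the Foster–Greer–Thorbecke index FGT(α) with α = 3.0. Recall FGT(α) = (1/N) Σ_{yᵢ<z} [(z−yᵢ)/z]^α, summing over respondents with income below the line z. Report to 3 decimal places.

Below the line: £440, £640 (q = 2 of N = 8).
Normalized shortfalls: (952−440)/952 = 0.5378; (952−640)/952 = 0.3277.
Raised to α = 3.0: 0.15556; 0.03520.
Sum = 0.190761; FGT(3.0) = 0.190761 / 8 = 0.024.

0.024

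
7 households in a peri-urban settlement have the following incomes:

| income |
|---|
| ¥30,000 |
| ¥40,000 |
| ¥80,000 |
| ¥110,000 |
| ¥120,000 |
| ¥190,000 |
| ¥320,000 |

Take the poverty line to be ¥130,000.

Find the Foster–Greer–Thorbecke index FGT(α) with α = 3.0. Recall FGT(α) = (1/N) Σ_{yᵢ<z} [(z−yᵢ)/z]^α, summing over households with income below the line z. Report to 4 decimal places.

0.1211

Below z: ¥30,000, ¥40,000, ¥80,000, ¥110,000, ¥120,000 (q = 5 of N = 7).
Gap ratios (z−y)/z: (130000−30000)/130000 = 0.7692; (130000−40000)/130000 = 0.6923; (130000−80000)/130000 = 0.3846; (130000−110000)/130000 = 0.1538; (130000−120000)/130000 = 0.0769.
Raised to α = 3.0: 0.45517; 0.33182; 0.05690; 0.00364; 0.00046.
Sum = 0.847975; FGT(3.0) = 0.847975 / 7 = 0.1211.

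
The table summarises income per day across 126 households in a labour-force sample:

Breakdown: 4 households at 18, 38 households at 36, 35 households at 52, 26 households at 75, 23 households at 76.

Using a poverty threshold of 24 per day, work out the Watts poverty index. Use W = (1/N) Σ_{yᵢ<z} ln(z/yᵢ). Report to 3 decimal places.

0.009

Below z: 4×18 (q = 4 of N = 126).
Log shortfalls: ln(24/18) = 0.2877 (×4).
W = 1.150728 / 126 = 0.009.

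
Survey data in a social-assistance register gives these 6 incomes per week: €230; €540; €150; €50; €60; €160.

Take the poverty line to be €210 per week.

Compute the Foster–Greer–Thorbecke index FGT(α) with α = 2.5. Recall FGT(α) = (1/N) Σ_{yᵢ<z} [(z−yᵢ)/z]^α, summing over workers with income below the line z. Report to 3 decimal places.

0.168

Poor units: €50, €60, €150, €160 (q = 4 of N = 6).
Shortfall ratios: (210−50)/210 = 0.7619; (210−60)/210 = 0.7143; (210−150)/210 = 0.2857; (210−160)/210 = 0.2381.
Raised to α = 2.5: 0.50670; 0.43120; 0.04363; 0.02766.
Sum = 1.009198; FGT(2.5) = 1.009198 / 6 = 0.168.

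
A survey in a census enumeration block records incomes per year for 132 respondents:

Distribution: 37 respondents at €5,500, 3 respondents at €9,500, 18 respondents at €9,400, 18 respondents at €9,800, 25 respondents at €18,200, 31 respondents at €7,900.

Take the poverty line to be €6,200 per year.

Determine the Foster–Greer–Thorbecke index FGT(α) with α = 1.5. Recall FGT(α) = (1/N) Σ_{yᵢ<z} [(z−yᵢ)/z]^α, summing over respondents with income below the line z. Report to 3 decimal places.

Incomes under z: 37×€5,500 (q = 37 of N = 132).
Shortfall ratios: (6200−5500)/6200 = 0.1129 (×37).
Raised to α = 1.5: 0.03794 (×37).
Sum = 1.403658; FGT(1.5) = 1.403658 / 132 = 0.011.

0.011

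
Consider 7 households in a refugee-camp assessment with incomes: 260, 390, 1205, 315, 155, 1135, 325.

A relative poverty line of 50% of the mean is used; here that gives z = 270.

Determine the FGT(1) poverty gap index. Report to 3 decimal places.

Below the line: 155, 260 (q = 2 of N = 7).
Shortfall ratios: (270−155)/270 = 0.4259; (270−260)/270 = 0.0370.
Σ = 0.462963. Dividing by the full population N = 7 gives P₁ = 0.066.

0.066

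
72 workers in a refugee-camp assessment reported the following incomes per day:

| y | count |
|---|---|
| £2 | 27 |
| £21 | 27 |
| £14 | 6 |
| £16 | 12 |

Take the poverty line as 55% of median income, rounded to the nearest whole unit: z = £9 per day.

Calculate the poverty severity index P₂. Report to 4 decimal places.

0.2269

Poor units: 27×£2 (q = 27 of N = 72).
Shortfall ratios: (9−2)/9 = 0.7778 (×27).
Squared: 0.6049 (×27).
Sum = 16.333333; P₂ = 16.333333 / 72 = 0.2269.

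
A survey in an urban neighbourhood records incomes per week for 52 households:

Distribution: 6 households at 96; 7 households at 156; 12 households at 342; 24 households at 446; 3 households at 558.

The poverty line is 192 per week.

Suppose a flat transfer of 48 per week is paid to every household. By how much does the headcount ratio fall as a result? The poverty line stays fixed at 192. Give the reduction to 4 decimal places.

Before: below the line — 6×96, 7×156; headcount ratio = 0.250000.
After the 48 transfer: below the line — 6×144; headcount ratio = 0.115385.
Reduction = 0.250000 − 0.115385 = 0.1346.

0.1346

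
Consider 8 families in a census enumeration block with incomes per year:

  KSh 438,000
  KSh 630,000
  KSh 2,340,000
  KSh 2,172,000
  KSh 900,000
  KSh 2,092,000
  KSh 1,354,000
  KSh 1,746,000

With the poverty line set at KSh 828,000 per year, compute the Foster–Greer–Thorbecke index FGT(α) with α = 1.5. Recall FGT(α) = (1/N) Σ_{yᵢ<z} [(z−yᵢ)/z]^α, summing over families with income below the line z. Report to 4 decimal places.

Below z: KSh 438,000, KSh 630,000 (q = 2 of N = 8).
Normalized shortfalls: (828000−438000)/828000 = 0.4710; (828000−630000)/828000 = 0.2391.
Raised to α = 1.5: 0.32326; 0.11694.
Sum = 0.440197; FGT(1.5) = 0.440197 / 8 = 0.0550.

0.0550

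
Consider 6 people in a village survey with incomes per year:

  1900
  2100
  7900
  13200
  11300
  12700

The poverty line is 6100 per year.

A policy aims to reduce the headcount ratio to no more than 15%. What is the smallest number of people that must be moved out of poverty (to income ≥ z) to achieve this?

2 of the 6 people are poor, so H = 2/6 = 0.333.
A headcount ratio of at most 15% allows at most ⌊0.15 × 6⌋ = 0 poor people.
So at least 2 − 0 = 2 must be lifted.

2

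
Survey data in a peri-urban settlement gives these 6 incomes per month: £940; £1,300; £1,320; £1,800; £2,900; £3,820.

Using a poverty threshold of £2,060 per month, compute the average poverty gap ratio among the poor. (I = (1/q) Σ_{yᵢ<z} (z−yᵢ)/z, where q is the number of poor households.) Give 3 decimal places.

0.350

Incomes under z: £940, £1,300, £1,320, £1,800 (q = 4 of N = 6).
Shortfall ratios (z−y)/z: 0.5437, 0.3689, 0.3592, 0.1262; sum = 1.398058.
I averages over the q = 4 poor units only: 1.398058 / 4 = 0.350.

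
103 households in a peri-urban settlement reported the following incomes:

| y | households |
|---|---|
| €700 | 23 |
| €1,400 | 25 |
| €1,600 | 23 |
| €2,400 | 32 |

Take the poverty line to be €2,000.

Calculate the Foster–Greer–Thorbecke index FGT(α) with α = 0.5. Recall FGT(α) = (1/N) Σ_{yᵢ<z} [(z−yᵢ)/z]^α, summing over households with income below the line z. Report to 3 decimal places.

0.413

Below the line: 23×€700, 25×€1,400, 23×€1,600 (q = 71 of N = 103).
Shortfall ratios: (2000−700)/2000 = 0.6500 (×23); (2000−1400)/2000 = 0.3000 (×25); (2000−1600)/2000 = 0.2000 (×23).
Raised to α = 0.5: 0.80623 (×23); 0.54772 (×25); 0.44721 (×23).
Sum = 42.522169; FGT(0.5) = 42.522169 / 103 = 0.413.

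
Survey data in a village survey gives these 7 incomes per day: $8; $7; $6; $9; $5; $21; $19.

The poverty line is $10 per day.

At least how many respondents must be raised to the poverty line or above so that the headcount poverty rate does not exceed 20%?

Currently q = 5 of N = 7 are below the line (H = 0.714).
A headcount ratio of at most 20% allows at most ⌊0.20 × 7⌋ = 1 poor respondents.
So at least 5 − 1 = 4 must be lifted.

4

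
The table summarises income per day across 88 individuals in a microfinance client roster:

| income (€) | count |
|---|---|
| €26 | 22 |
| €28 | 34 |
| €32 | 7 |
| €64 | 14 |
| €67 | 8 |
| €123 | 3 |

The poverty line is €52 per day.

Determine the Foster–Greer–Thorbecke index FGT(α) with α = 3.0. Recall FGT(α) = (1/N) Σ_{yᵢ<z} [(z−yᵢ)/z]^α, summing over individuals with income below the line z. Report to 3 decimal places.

0.074

Below the line: 22×€26, 34×€28, 7×€32 (q = 63 of N = 88).
Normalized shortfalls: (52−26)/52 = 0.5000 (×22); (52−28)/52 = 0.4615 (×34); (52−32)/52 = 0.3846 (×7).
Raised to α = 3.0: 0.12500 (×22); 0.09832 (×34); 0.05690 (×7).
Sum = 6.491010; FGT(3.0) = 6.491010 / 88 = 0.074.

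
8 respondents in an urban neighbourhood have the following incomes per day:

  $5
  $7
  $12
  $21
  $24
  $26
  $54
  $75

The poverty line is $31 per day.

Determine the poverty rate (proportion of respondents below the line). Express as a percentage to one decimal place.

75.0%

6 of the 8 respondents have income below $31.
H = 6/8 = 75.0%.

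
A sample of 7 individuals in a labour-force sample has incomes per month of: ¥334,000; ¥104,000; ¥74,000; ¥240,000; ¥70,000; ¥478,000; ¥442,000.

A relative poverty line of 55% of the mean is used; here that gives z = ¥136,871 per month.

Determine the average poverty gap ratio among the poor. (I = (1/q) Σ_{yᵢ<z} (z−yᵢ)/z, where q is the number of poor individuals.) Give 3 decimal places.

Below z: ¥70,000, ¥74,000, ¥104,000 (q = 3 of N = 7).
Relative gaps: 0.4886, 0.4593, 0.2402; sum = 1.188075.
I averages over the q = 3 poor units only: 1.188075 / 3 = 0.396.

0.396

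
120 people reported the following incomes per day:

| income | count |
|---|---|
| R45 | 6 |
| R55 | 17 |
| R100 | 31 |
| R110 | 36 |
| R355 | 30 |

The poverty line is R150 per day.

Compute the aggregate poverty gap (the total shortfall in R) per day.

Below the line: 6×R45, 17×R55, 31×R100, 36×R110 (q = 90 of N = 120).
Individual gaps: 6×(150−45) = 630; 17×(150−55) = 1615; 31×(150−100) = 1550; 36×(150−110) = 1440.
Aggregate gap = R5,235.

R5,235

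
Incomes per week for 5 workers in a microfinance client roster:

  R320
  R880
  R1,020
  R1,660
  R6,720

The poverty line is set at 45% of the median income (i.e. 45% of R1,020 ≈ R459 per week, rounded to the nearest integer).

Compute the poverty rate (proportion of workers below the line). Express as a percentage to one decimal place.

20.0%

1 of the 5 workers have income below R459.
H = 1/5 = 20.0%.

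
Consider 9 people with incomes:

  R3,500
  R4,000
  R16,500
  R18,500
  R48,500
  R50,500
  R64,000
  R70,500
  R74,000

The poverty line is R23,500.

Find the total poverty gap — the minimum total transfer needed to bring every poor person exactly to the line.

R51,500

Below z: R3,500, R4,000, R16,500, R18,500 (q = 4 of N = 9).
Individual gaps: 23500−3500 = 20000; 23500−4000 = 19500; 23500−16500 = 7000; 23500−18500 = 5000.
Aggregate gap = R51,500.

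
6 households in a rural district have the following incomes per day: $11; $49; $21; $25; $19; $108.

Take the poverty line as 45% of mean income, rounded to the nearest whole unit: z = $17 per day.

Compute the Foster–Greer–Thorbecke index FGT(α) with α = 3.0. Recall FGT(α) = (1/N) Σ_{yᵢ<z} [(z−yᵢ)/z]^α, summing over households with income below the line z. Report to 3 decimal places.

Below z: $11 (q = 1 of N = 6).
Gap ratios (z−y)/z: (17−11)/17 = 0.3529.
Raised to α = 3.0: 0.04396.
Sum = 0.043965; FGT(3.0) = 0.043965 / 6 = 0.007.

0.007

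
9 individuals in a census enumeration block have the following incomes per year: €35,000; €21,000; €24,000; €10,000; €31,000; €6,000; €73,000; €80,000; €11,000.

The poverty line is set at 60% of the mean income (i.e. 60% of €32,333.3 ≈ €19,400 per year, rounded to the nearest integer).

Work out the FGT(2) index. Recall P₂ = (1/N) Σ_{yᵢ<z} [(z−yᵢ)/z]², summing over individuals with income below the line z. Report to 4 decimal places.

0.0999

Incomes under z: €6,000, €10,000, €11,000 (q = 3 of N = 9).
Gap ratios (z−y)/z: (19400−6000)/19400 = 0.6907; (19400−10000)/19400 = 0.4845; (19400−11000)/19400 = 0.4330.
Squared: 0.4771; 0.2348; 0.1875.
Sum = 0.899352; P₂ = 0.899352 / 9 = 0.0999.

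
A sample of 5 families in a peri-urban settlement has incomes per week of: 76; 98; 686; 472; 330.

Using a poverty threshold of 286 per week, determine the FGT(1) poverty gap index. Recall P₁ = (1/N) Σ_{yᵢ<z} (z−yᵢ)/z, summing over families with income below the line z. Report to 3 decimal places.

0.278

Poor units: 76, 98 (q = 2 of N = 5).
Shortfall ratios: (286−76)/286 = 0.7343; (286−98)/286 = 0.6573.
Sum of shortfalls = 1.391608; P₁ averages over all N: 1.391608 / 5 = 0.278.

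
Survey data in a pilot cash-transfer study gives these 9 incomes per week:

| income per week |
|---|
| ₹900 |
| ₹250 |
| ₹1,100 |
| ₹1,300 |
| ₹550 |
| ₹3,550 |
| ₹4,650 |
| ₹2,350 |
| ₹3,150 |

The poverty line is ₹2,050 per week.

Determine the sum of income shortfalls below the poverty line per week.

₹6,150

Below z: ₹250, ₹550, ₹900, ₹1,100, ₹1,300 (q = 5 of N = 9).
Individual gaps: 2050−250 = 1800; 2050−550 = 1500; 2050−900 = 1150; 2050−1100 = 950; 2050−1300 = 750.
Aggregate gap = ₹6,150.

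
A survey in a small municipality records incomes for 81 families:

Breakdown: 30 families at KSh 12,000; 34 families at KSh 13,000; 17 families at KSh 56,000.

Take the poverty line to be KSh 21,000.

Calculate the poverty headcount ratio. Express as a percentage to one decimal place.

79.0%

64 of the 81 families have income below KSh 21,000.
H = 64/81 = 79.0%.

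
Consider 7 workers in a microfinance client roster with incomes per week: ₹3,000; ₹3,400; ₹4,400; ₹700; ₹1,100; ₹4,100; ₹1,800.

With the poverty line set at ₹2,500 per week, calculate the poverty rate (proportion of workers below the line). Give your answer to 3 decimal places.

3 of the 7 workers have income below ₹2,500.
H = 3/7 = 0.429.

0.429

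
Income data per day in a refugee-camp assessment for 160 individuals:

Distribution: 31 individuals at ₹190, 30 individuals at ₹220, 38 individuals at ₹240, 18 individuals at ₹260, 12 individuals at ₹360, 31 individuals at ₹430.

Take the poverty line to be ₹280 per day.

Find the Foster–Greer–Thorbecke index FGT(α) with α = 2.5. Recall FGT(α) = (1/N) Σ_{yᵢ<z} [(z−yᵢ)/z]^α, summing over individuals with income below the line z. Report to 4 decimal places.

Below the line: 31×₹190, 30×₹220, 38×₹240, 18×₹260 (q = 117 of N = 160).
Shortfall ratios: (280−190)/280 = 0.3214 (×31); (280−220)/280 = 0.2143 (×30); (280−240)/280 = 0.1429 (×38); (280−260)/280 = 0.0714 (×18).
Raised to α = 2.5: 0.05857 (×31); 0.02126 (×30); 0.00771 (×38); 0.00136 (×18).
Sum = 2.771162; FGT(2.5) = 2.771162 / 160 = 0.0173.

0.0173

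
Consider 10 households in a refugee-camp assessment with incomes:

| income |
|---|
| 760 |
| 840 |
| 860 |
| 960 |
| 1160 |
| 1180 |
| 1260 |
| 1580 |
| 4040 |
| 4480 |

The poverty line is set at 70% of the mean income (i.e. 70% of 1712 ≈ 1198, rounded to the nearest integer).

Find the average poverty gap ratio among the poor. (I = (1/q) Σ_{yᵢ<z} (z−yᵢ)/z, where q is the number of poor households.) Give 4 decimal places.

Poor units: 760, 840, 860, 960, 1160, 1180 (q = 6 of N = 10).
Shortfall ratios (z−y)/z: 0.3656, 0.2988, 0.2821, 0.1987, 0.0317, 0.0150; sum = 1.191987.
I averages over the q = 6 poor units only: 1.191987 / 6 = 0.1987.

0.1987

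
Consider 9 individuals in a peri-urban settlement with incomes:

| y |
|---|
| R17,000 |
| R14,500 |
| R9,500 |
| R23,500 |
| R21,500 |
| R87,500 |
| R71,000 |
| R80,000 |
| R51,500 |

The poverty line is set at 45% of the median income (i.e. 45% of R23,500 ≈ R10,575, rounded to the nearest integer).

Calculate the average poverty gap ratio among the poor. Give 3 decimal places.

Below the line: R9,500 (q = 1 of N = 9).
Shortfall ratios (z−y)/z: 0.1017; sum = 0.101655.
I averages over the q = 1 poor units only: 0.101655 / 1 = 0.102.

0.102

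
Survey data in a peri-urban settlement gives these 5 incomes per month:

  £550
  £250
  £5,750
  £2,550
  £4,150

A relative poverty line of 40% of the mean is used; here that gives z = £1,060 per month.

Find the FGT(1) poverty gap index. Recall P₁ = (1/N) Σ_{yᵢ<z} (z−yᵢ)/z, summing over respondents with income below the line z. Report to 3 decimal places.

Below the line: £250, £550 (q = 2 of N = 5).
Normalized shortfalls: (1060−250)/1060 = 0.7642; (1060−550)/1060 = 0.4811.
Sum of shortfalls = 1.245283; P₁ averages over all N: 1.245283 / 5 = 0.249.

0.249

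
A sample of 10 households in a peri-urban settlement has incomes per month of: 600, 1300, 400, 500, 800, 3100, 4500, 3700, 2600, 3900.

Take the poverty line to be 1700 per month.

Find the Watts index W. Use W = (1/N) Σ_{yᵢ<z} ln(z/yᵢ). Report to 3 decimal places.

Below the line: 400, 500, 600, 800, 1300 (q = 5 of N = 10).
Log shortfalls: ln(1700/400) = 1.4469; ln(1700/500) = 1.2238; ln(1700/600) = 1.0415; ln(1700/800) = 0.7538; ln(1700/1300) = 0.2683.
W = 4.734184 / 10 = 0.473.

0.473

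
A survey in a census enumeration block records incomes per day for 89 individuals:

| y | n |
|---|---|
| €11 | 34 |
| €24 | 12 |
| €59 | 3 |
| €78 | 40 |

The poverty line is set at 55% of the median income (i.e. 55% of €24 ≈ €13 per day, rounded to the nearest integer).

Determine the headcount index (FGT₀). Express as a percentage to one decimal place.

34 of the 89 individuals have income below €13.
H = 34/89 = 38.2%.

38.2%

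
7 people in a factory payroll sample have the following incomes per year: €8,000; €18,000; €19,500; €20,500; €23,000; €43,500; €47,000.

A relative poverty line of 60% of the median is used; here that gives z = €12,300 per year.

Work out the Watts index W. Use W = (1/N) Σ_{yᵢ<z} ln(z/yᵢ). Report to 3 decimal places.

Poor units: €8,000 (q = 1 of N = 7).
Log shortfalls: ln(12300/8000) = 0.4302.
W = 0.430158 / 7 = 0.061.

0.061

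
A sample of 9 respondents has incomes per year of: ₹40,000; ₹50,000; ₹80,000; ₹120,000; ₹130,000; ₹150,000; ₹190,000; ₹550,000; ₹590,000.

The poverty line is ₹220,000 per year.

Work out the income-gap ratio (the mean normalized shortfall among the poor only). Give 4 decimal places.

0.5065

Poor units: ₹40,000, ₹50,000, ₹80,000, ₹120,000, ₹130,000, ₹150,000, ₹190,000 (q = 7 of N = 9).
Shortfall ratios (z−y)/z: 0.8182, 0.7727, 0.6364, 0.4545, 0.4091, 0.3182, 0.1364; sum = 3.545455.
I averages over the q = 7 poor units only: 3.545455 / 7 = 0.5065.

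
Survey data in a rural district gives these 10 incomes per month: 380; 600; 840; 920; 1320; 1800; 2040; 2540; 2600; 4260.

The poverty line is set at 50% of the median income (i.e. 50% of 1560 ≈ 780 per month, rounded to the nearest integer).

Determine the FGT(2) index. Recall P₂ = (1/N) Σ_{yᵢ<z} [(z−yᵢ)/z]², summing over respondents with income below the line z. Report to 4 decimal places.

Incomes under z: 380, 600 (q = 2 of N = 10).
Relative gaps: (780−380)/780 = 0.5128; (780−600)/780 = 0.2308.
Squared: 0.2630; 0.0533.
Sum = 0.316239; P₂ = 0.316239 / 10 = 0.0316.

0.0316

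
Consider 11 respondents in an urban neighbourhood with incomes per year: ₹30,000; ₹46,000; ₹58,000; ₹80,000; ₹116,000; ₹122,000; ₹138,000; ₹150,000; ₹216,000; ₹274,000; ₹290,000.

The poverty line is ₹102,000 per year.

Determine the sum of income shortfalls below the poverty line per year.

₹194,000

Below z: ₹30,000, ₹46,000, ₹58,000, ₹80,000 (q = 4 of N = 11).
Individual gaps: 102000−30000 = 72000; 102000−46000 = 56000; 102000−58000 = 44000; 102000−80000 = 22000.
Aggregate gap = ₹194,000.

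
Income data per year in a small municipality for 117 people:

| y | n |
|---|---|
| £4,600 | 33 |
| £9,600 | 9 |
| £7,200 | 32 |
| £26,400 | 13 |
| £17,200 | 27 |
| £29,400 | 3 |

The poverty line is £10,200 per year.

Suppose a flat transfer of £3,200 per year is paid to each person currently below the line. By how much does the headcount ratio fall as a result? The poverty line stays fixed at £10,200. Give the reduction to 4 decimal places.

0.3504

Before: below the line — 33×£4,600, 32×£7,200, 9×£9,600; headcount ratio = 0.632479.
After the £3,200 transfer: below the line — 33×£7,800; headcount ratio = 0.282051.
Reduction = 0.632479 − 0.282051 = 0.3504.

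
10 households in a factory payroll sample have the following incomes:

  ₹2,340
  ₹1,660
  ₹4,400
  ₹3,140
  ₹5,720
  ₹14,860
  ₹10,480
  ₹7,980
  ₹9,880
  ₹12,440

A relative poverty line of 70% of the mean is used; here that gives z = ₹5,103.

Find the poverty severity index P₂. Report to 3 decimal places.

Below the line: ₹1,660, ₹2,340, ₹3,140, ₹4,400 (q = 4 of N = 10).
Relative gaps: (5103−1660)/5103 = 0.6747; (5103−2340)/5103 = 0.5414; (5103−3140)/5103 = 0.3847; (5103−4400)/5103 = 0.1378.
Squared: 0.4552; 0.2932; 0.1480; 0.0190.
Sum = 0.915339; P₂ = 0.915339 / 10 = 0.092.

0.092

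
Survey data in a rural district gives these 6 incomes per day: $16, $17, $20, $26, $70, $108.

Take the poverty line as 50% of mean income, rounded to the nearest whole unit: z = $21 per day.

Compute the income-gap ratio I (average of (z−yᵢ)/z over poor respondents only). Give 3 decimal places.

0.159

Poor units: $16, $17, $20 (q = 3 of N = 6).
Shortfall ratios (z−y)/z: 0.2381, 0.1905, 0.0476; sum = 0.476190.
I averages over the q = 3 poor units only: 0.476190 / 3 = 0.159.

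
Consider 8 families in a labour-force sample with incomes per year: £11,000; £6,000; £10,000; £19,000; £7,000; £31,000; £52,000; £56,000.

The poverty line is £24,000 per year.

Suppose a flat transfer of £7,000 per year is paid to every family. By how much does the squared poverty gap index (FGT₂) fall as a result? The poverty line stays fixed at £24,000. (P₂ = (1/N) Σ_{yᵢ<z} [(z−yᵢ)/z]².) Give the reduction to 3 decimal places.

Before: below the line — £6,000, £7,000, £10,000, £11,000, £19,000; squared poverty gap index (FGT₂) = 0.21766.
After the £7,000 transfer: below the line — £13,000, £14,000, £17,000, £18,000; squared poverty gap index (FGT₂) = 0.06641.
Reduction = 0.21766 − 0.06641 = 0.151.

0.151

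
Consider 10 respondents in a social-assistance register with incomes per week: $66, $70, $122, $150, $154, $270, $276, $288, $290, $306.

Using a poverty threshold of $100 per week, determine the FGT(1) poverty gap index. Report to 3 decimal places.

Below the line: $66, $70 (q = 2 of N = 10).
Gap ratios (z−y)/z: (100−66)/100 = 0.3400; (100−70)/100 = 0.3000.
Sum of shortfalls = 0.640000; P₁ averages over all N: 0.640000 / 10 = 0.064.

0.064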